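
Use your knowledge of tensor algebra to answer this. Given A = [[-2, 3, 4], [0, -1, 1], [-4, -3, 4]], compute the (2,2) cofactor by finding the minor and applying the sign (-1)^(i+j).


To find cofactor C_{22}, delete row 2 and column 2.
The resulting 2x2 submatrix is: [[-2, 4], [-4, 4]]
Minor M_{22} = -2*4 - 4*-4
  = -8 - -16 = 8
Sign = (-1)^(2+2) = (-1)^4 = 1
Cofactor C_{22} = 1 * 8 = 8

8


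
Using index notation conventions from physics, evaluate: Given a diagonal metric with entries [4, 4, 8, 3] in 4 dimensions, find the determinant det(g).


For a diagonal metric, the determinant is the product of diagonal entries.
Diagonal entries: 4, 4, 8, 3
det(g) = 4 * 4 * 8 * 3 = 384

384


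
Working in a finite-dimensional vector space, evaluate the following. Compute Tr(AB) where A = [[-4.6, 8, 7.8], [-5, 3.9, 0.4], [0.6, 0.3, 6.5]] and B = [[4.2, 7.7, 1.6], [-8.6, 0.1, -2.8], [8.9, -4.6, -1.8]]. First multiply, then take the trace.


Tr(AB) = sum_i (AB)_{ii} where (AB)_{ii} = sum_k A_{ik} B_{ki}.
(AB)_{11} = -4.6*4.2 + 8*-8.6 + 7.8*8.9 = -18.7
(AB)_{22} = -5*7.7 + 3.9*0.1 + 0.4*-4.6 = -39.95
(AB)_{33} = 0.6*1.6 + 0.3*-2.8 + 6.5*-1.8 = -11.58
Tr(AB) = -18.7 + -39.95 + -11.58 = -70.23

-70.23


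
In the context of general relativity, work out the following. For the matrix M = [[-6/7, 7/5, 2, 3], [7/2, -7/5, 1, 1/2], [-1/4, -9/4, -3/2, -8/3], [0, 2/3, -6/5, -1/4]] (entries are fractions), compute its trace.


The trace is the sum of diagonal entries.
Diagonal: M[1,1] = -6/7, M[2,2] = -7/5, M[3,3] = -3/2, M[4,4] = -1/4
Tr(M) = -6/7 + -7/5 + -3/2 + -1/4
Computing step by step:
After adding M[1,1]: -6/7
After adding M[2,2]: -79/35
After adding M[3,3]: -263/70
After adding M[4,4]: -561/140
Tr(M) = -561/140

-561/140


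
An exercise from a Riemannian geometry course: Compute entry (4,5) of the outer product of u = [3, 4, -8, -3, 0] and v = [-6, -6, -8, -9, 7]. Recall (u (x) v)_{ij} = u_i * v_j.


The outer product entry T_{ij} = u_i * v_j.
We need i=4, j=5.
u_4 = -3, v_5 = 7
T_{4,5} = -3 * 7 = -21

-21


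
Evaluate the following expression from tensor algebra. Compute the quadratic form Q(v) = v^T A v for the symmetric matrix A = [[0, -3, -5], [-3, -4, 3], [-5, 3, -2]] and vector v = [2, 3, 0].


First compute Av:
(Av)_1 = 0*2 + -3*3 + -5*0 = -9
(Av)_2 = -3*2 + -4*3 + 3*0 = -18
(Av)_3 = -5*2 + 3*3 + -2*0 = -1
Av = [-9, -18, -1]
Then v^T (Av) = 2*-9 + 3*-18 + 0*-1
= -18 + -54 + 0 = -72

-72


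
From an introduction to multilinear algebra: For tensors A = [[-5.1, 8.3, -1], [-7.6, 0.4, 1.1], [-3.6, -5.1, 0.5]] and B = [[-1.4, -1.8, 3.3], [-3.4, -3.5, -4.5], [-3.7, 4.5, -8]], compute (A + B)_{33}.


Tensor addition is component-wise: (A + B)_{ij} = A_{ij} + B_{ij}.
A_{33} = 0.5
B_{33} = -8
(A + B)_{33} = 0.5 + -8 = -7.5

-7.5


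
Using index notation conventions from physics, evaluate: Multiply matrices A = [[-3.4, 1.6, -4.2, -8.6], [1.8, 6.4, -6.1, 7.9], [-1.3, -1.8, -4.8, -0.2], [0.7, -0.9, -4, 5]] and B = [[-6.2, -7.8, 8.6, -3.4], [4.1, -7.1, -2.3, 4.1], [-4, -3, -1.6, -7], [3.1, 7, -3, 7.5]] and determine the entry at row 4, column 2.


(AB)_{ij} = sum_k A_{ik} B_{kj}.
For i=4, j=2:
A_{41} * B_{12} = 0.7 * -7.8 = -5.46
A_{42} * B_{22} = -0.9 * -7.1 = 6.39
A_{43} * B_{32} = -4 * -3 = 12
A_{44} * B_{42} = 5 * 7 = 35
Sum = -5.46 + 6.39 + 12 + 35 = 47.93

47.93


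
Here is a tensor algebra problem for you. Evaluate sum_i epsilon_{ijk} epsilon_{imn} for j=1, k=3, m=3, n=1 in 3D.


Using the identity: epsilon_{ijk} epsilon_{imn} = delta_{jm} delta_{kn} - delta_{jn} delta_{km}.
delta_{13} = 0
delta_{31} = 0
delta_{11} = 1
delta_{33} = 1
Result = 0 * 0 - 1 * 1 = 0 - 1 = -1

-1


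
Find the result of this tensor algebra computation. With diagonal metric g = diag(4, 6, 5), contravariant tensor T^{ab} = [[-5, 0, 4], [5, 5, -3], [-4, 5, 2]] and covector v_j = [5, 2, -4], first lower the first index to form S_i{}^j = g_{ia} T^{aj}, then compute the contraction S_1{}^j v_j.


Step 1: lower the first index. For a diagonal metric, g_{ia} T^{aj} = g_{ii} T^{ij} (no sum on i).
g_{11} = 4
S_1{}^1 = 4 * T^{11} = 4 * -5 = -20
S_1{}^2 = 4 * T^{12} = 4 * 0 = 0
S_1{}^3 = 4 * T^{13} = 4 * 4 = 16
Step 2: contract S_1{}^j with v_j.
S_1{}^1 * v_1 = -20 * 5 = -100
S_1{}^2 * v_2 = 0 * 2 = 0
S_1{}^3 * v_3 = 16 * -4 = -64
Result = -100 + 0 + -64 = -164

-164


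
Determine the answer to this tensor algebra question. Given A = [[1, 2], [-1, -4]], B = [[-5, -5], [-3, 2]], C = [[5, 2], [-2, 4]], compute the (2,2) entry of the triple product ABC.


(ABC)_{22} = sum_m (AB)_{2m} C_{m2}. First compute row 2 of AB.
(AB)_{21} = -1*-5 + -4*-3 = 17
(AB)_{22} = -1*-5 + -4*2 = -3
Now contract with column 2 of C:
(AB)_{21} * C_{12} = 17 * 2 = 34
(AB)_{22} * C_{22} = -3 * 4 = -12
(ABC)_{22} = 34 + -12 = 22

22


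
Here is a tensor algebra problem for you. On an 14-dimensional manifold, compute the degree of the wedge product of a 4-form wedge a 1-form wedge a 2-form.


The degree of a wedge product is the sum of the degrees of the individual forms.
Degrees: 4, 1, 2
Total degree = 4 + 1 + 2 = 7

7


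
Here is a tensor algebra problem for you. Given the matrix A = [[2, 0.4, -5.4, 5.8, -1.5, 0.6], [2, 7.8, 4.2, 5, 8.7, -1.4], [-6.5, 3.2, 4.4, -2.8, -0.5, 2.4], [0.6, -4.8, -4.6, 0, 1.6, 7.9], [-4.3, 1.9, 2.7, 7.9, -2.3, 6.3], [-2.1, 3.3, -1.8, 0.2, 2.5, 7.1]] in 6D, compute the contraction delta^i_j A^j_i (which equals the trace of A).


The contraction (trace) of a rank-2 tensor is the sum of its diagonal elements.
Diagonal entries: A[1,1] = 2, A[2,2] = 7.8, A[3,3] = 4.4, A[4,4] = 0, A[5,5] = -2.3, A[6,6] = 7.1
Tr(A) = 2 + 7.8 + 4.4 + 0 + -2.3 + 7.1 = 19

19


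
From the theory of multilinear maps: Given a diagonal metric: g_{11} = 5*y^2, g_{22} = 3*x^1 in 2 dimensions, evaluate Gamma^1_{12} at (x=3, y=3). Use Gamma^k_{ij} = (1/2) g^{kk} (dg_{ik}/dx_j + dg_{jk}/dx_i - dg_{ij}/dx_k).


For a diagonal metric, Gamma^k_{ij} = (1/2) g^{kk} (dg_{ik}/dx_j + dg_{jk}/dx_i - dg_{ij}/dx_k).
The metric is diagonal, so g_{ab} = 0 for a != b.
At the given point: g_{11} = 45, g_{22} = 9
g^{11} = 1/45
dg_{11}/dx_2 = dg_{11}/dx_2 = 30
dg_{21}/dx_1 = 0 (off-diagonal)
dg_{12}/dx_1 = 0 (off-diagonal)
Numerator = 30 + 0 - 0 = 30
Gamma^1_{12} = 30 / (2 * 45) = 1/3

1/3


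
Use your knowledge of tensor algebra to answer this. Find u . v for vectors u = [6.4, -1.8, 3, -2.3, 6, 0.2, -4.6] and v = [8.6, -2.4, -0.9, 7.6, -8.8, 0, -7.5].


The inner product u . v = sum of u_i * v_i.
Term-by-term: 6.4 * 8.6, -1.8 * -2.4, 3 * -0.9, -2.3 * 7.6, 6 * -8.8, 0.2 * 0, -4.6 * -7.5
Products: 55.04, 4.32, -2.7, -17.48, -52.8, 0, 34.5
Sum = 55.04 + 4.32 + -2.7 + -17.48 + -52.8 + 0 + 34.5 = 20.88

20.88


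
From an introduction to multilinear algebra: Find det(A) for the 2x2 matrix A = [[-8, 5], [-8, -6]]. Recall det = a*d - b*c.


For a 2x2 matrix [[a, b], [c, d]], det = a*d - b*c.
a = -8, b = 5, c = -8, d = -6
a*d = -8 * -6 = 48
b*c = 5 * -8 = -40
det = 48 - -40 = 88

88


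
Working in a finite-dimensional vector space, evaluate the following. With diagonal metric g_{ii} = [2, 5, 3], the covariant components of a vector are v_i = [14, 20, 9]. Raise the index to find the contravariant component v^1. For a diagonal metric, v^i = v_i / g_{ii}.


To raise an index with a diagonal metric: v^i = v_i / g_{ii}.
For index 1: v_1 = 14, g_{11} = 2
v^1 = 14 / 2 = 7

7


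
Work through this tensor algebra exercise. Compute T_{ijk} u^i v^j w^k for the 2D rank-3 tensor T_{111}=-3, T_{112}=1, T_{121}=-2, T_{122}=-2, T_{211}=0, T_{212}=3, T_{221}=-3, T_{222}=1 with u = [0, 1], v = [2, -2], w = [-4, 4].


S = sum over i,j,k of T_{ijk} u_i v_j w_k. Expanding all 8 terms:
T_{111}*u_1*v_1*w_1 = -3*0*2*-4 = 0  (running total: 0)
T_{112}*u_1*v_1*w_2 = 1*0*2*4 = 0  (running total: 0)
T_{121}*u_1*v_2*w_1 = -2*0*-2*-4 = 0  (running total: 0)
T_{122}*u_1*v_2*w_2 = -2*0*-2*4 = 0  (running total: 0)
T_{211}*u_2*v_1*w_1 = 0*1*2*-4 = 0  (running total: 0)
T_{212}*u_2*v_1*w_2 = 3*1*2*4 = 24  (running total: 24)
T_{221}*u_2*v_2*w_1 = -3*1*-2*-4 = -24  (running total: 0)
T_{222}*u_2*v_2*w_2 = 1*1*-2*4 = -8  (running total: -8)
S = -8

-8


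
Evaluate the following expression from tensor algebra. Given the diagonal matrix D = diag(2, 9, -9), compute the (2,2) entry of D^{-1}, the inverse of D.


For a diagonal matrix, the inverse has entries (D^{-1})_{ii} = 1/d_{ii}.
The diagonal entries are: d_{11} = 2, d_{22} = 9, d_{33} = -9
We need (D^{-1})_{22} = 1/d_{22} = 1/9 = 1/9

1/9


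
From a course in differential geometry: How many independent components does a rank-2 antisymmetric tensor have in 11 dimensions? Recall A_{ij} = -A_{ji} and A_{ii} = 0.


An antisymmetric rank-2 tensor satisfies A_{ij} = -A_{ji}, so diagonal entries are zero.
The independent components are the upper-triangular entries: C(n, 2) = n(n-1)/2.
n = 11
C(11, 2) = 11 * 10 / 2 = 110 / 2 = 55

55


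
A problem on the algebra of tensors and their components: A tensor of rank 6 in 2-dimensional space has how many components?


The number of components of a rank-r tensor in d dimensions is d^r.
Here d = 2 and r = 6.
2^6 = 64

64


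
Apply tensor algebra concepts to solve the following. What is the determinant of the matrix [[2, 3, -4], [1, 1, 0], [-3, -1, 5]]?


Expanding along the first row, det(A) = a11*M_11 - a12*M_12 + a13*M_13, where M_1j is the (1,j) minor.
Minor M_11 = 1*5 - 0*-1 = 5
Minor M_12 = 1*5 - 0*-3 = 5
Minor M_13 = 1*-1 - 1*-3 = 2
det = 2*(5) - 3*(5) + -4*(2)
    = 10 - 15 + -8
    = -13

-13


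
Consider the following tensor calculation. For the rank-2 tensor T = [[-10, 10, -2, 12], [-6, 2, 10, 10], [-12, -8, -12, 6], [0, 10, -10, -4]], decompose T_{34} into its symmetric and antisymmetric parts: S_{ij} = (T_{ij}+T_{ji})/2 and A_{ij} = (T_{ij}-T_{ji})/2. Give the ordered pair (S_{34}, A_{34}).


T_{34} = 6
T_{43} = -10
S_{34} = (6 + -10)/2 = -4/2 = -2
A_{34} = (6 - -10)/2 = 16/2 = 8
Check: S + A = -2 + 8 = 6 = T_{34}.

(-2, 8)


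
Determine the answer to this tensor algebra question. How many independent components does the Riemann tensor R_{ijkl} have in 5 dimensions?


The Riemann tensor in d dimensions has d^2(d^2 - 1)/12 independent components.
d = 5, so d^2 = 25
d^2 - 1 = 24
d^2(d^2 - 1) = 25 * 24 = 600
Divide by 12: 600 / 12 = 50

50


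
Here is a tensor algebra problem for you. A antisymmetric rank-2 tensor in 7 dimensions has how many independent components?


A antisymmetric rank-2 tensor in d dimensions has d(d-1)/2 independent components.
d = 7
d(d-1)/2 = 7 * 6 / 2 = 42 / 2 = 21

21


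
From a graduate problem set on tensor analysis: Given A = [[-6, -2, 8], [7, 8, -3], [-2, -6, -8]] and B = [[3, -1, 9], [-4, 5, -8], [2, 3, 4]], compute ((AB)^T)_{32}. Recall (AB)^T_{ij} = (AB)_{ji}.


(AB)^T_{ij} = (AB)_{ji} = sum_k A_{jk} B_{ki}.
For i=3, j=2 we need (AB)_{23}:
A_{21} * B_{13} = 7 * 9 = 63
A_{22} * B_{23} = 8 * -8 = -64
A_{23} * B_{33} = -3 * 4 = -12
Sum = 63 + -64 + -12 = -13

-13


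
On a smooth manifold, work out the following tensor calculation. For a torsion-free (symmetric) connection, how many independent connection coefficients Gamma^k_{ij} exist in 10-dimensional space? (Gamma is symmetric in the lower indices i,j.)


Christoffel symbols Gamma^k_{ij} are symmetric in i,j, so there are d * d(d+1)/2 independent symbols.
d = 10
d(d+1)/2 = 10 * 11 / 2 = 55
Total = 10 * 55 = 550

550


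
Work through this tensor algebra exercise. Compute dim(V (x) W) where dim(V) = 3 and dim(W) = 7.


The dimension of a tensor product is the product of dimensions.
dim(V) = 3, dim(W) = 7
dim(V (x) W) = 3 * 7 = 21

21


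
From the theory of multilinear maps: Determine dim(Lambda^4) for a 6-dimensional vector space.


The dimension of the space of p-forms on an n-dimensional space is C(n, p).
n = 6, p = 4
C(6, 4) = 6! / (4! * 2!) = 15

15


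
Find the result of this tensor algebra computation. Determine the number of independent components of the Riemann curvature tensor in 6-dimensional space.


The Riemann tensor in d dimensions has d^2(d^2 - 1)/12 independent components.
d = 6, so d^2 = 36
d^2 - 1 = 35
d^2(d^2 - 1) = 36 * 35 = 1260
Divide by 12: 1260 / 12 = 105

105


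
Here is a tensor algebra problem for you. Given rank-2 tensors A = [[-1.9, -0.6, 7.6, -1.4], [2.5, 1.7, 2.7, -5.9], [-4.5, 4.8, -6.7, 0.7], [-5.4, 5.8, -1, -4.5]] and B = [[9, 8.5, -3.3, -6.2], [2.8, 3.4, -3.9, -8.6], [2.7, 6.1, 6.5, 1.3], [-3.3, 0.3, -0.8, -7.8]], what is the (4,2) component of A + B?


Tensor addition is component-wise: (A + B)_{ij} = A_{ij} + B_{ij}.
A_{42} = 5.8
B_{42} = 0.3
(A + B)_{42} = 5.8 + 0.3 = 6.1

6.1


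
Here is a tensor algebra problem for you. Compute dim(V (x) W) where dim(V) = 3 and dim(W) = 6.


The dimension of a tensor product is the product of dimensions.
dim(V) = 3, dim(W) = 6
dim(V (x) W) = 3 * 6 = 18

18


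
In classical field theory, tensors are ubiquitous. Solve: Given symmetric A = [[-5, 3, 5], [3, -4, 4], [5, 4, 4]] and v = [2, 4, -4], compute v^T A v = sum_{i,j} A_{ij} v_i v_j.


First compute Av:
(Av)_1 = -5*2 + 3*4 + 5*-4 = -18
(Av)_2 = 3*2 + -4*4 + 4*-4 = -26
(Av)_3 = 5*2 + 4*4 + 4*-4 = 10
Av = [-18, -26, 10]
Then v^T (Av) = 2*-18 + 4*-26 + -4*10
= -36 + -104 + -40 = -180

-180


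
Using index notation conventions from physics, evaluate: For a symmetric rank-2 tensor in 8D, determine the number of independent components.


A symmetric rank-2 tensor in d dimensions has d(d+1)/2 independent components.
d = 8
d(d+1)/2 = 8 * 9 / 2 = 72 / 2 = 36

36


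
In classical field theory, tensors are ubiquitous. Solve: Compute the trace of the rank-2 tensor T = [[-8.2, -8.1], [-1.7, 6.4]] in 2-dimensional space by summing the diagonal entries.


The contraction (trace) of a rank-2 tensor is the sum of its diagonal elements.
Diagonal entries: A[1,1] = -8.2, A[2,2] = 6.4
Tr(A) = -8.2 + 6.4 = -1.8

-1.8


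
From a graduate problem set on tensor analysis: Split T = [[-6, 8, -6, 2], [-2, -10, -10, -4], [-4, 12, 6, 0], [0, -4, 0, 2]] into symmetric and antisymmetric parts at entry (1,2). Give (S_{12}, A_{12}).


T_{12} = 8
T_{21} = -2
S_{12} = (8 + -2)/2 = 6/2 = 3
A_{12} = (8 - -2)/2 = 10/2 = 5
Check: S + A = 3 + 5 = 8 = T_{12}.

(3, 5)


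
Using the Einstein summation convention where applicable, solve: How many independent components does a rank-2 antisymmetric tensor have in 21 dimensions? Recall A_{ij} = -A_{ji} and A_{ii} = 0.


An antisymmetric rank-2 tensor satisfies A_{ij} = -A_{ji}, so diagonal entries are zero.
The independent components are the upper-triangular entries: C(n, 2) = n(n-1)/2.
n = 21
C(21, 2) = 21 * 20 / 2 = 420 / 2 = 210

210


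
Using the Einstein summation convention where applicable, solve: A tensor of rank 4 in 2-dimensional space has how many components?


The number of components of a rank-r tensor in d dimensions is d^r.
Here d = 2 and r = 4.
2^4 = 16

16


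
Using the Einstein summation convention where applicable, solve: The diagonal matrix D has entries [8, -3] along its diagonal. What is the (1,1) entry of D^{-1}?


For a diagonal matrix, the inverse has entries (D^{-1})_{ii} = 1/d_{ii}.
The diagonal entries are: d_{11} = 8, d_{22} = -3
We need (D^{-1})_{11} = 1/d_{11} = 1/8 = 1/8

1/8


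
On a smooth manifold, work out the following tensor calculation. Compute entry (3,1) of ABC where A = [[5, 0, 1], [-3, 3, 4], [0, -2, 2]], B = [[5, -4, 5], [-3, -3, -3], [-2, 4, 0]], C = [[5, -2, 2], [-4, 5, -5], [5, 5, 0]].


(ABC)_{31} = sum_m (AB)_{3m} C_{m1}. First compute row 3 of AB.
(AB)_{31} = 0*5 + -2*-3 + 2*-2 = 2
(AB)_{32} = 0*-4 + -2*-3 + 2*4 = 14
(AB)_{33} = 0*5 + -2*-3 + 2*0 = 6
Now contract with column 1 of C:
(AB)_{31} * C_{11} = 2 * 5 = 10
(AB)_{32} * C_{21} = 14 * -4 = -56
(AB)_{33} * C_{31} = 6 * 5 = 30
(ABC)_{31} = 10 + -56 + 30 = -16

-16


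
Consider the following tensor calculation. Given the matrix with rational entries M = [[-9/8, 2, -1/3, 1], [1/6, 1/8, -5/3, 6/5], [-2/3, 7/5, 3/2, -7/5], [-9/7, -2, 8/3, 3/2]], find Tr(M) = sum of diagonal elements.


The trace is the sum of diagonal entries.
Diagonal: M[1,1] = -9/8, M[2,2] = 1/8, M[3,3] = 3/2, M[4,4] = 3/2
Tr(M) = -9/8 + 1/8 + 3/2 + 3/2
Computing step by step:
After adding M[1,1]: -9/8
After adding M[2,2]: -1
After adding M[3,3]: 1/2
After adding M[4,4]: 2
Tr(M) = 2

2


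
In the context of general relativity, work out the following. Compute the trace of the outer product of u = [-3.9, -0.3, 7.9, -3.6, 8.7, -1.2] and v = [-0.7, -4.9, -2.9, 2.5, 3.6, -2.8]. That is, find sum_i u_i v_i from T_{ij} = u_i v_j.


The outer product gives T_{ij} = u_i v_j.
The trace (contraction) is Tr(T) = sum_i T_{ii} = sum_i u_i v_i.
Diagonal entries:
T_{11} = u_1 * v_1 = -3.9 * -0.7 = 2.73
T_{22} = u_2 * v_2 = -0.3 * -4.9 = 1.47
T_{33} = u_3 * v_3 = 7.9 * -2.9 = -22.91
T_{44} = u_4 * v_4 = -3.6 * 2.5 = -9
T_{55} = u_5 * v_5 = 8.7 * 3.6 = 31.32
T_{66} = u_6 * v_6 = -1.2 * -2.8 = 3.36
Tr(T) = 2.73 + 1.47 + -22.91 + -9 + 31.32 + 3.36 = 6.97

6.97


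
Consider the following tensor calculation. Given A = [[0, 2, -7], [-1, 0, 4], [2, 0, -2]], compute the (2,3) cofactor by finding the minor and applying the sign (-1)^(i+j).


To find cofactor C_{23}, delete row 2 and column 3.
The resulting 2x2 submatrix is: [[0, 2], [2, 0]]
Minor M_{23} = 0*0 - 2*2
  = 0 - 4 = -4
Sign = (-1)^(2+3) = (-1)^5 = -1
Cofactor C_{23} = -1 * -4 = 4

4


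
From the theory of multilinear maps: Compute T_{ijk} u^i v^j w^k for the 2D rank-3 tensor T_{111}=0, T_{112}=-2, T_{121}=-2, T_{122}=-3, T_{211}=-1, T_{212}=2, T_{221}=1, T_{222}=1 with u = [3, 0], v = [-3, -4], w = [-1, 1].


S = sum over i,j,k of T_{ijk} u_i v_j w_k. Expanding all 8 terms:
T_{111}*u_1*v_1*w_1 = 0*3*-3*-1 = 0  (running total: 0)
T_{112}*u_1*v_1*w_2 = -2*3*-3*1 = 18  (running total: 18)
T_{121}*u_1*v_2*w_1 = -2*3*-4*-1 = -24  (running total: -6)
T_{122}*u_1*v_2*w_2 = -3*3*-4*1 = 36  (running total: 30)
T_{211}*u_2*v_1*w_1 = -1*0*-3*-1 = 0  (running total: 30)
T_{212}*u_2*v_1*w_2 = 2*0*-3*1 = 0  (running total: 30)
T_{221}*u_2*v_2*w_1 = 1*0*-4*-1 = 0  (running total: 30)
T_{222}*u_2*v_2*w_2 = 1*0*-4*1 = 0  (running total: 30)
S = 30

30


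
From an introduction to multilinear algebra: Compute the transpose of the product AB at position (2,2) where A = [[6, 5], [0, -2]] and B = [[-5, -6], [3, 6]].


(AB)^T_{ij} = (AB)_{ji} = sum_k A_{jk} B_{ki}.
For i=2, j=2 we need (AB)_{22}:
A_{21} * B_{12} = 0 * -6 = 0
A_{22} * B_{22} = -2 * 6 = -12
Sum = 0 + -12 = -12

-12


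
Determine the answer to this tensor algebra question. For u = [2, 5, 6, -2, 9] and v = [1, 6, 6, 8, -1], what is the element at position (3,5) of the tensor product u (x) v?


The outer product entry T_{ij} = u_i * v_j.
We need i=3, j=5.
u_3 = 6, v_5 = -1
T_{3,5} = 6 * -1 = -6

-6


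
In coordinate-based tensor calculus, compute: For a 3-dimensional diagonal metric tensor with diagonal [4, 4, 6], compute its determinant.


For a diagonal metric, the determinant is the product of diagonal entries.
Diagonal entries: 4, 4, 6
det(g) = 4 * 4 * 6 = 96

96


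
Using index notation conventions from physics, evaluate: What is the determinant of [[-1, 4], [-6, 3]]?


For a 2x2 matrix [[a, b], [c, d]], det = a*d - b*c.
a = -1, b = 4, c = -6, d = 3
a*d = -1 * 3 = -3
b*c = 4 * -6 = -24
det = -3 - -24 = 21

21


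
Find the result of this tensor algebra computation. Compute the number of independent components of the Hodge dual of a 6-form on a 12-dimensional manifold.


The Hodge dual of a p-form on an n-dimensional manifold is an (n-p)-form.
n = 12, p = 6, so dual degree = 12 - 6 = 6
The number of components is C(n, n-p) = C(12, 6) = 924

924


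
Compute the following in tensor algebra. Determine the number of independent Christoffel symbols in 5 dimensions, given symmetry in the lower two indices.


Christoffel symbols Gamma^k_{ij} are symmetric in i,j, so there are d * d(d+1)/2 independent symbols.
d = 5
d(d+1)/2 = 5 * 6 / 2 = 15
Total = 5 * 15 = 75

75


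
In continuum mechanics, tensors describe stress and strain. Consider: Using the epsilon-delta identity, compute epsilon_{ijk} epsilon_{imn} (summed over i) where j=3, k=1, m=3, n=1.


Using the identity: epsilon_{ijk} epsilon_{imn} = delta_{jm} delta_{kn} - delta_{jn} delta_{km}.
delta_{33} = 1
delta_{11} = 1
delta_{31} = 0
delta_{13} = 0
Result = 1 * 1 - 0 * 0 = 1 - 0 = 1

1


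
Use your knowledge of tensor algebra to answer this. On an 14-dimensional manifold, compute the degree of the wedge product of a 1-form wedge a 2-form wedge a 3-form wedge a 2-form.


The degree of a wedge product is the sum of the degrees of the individual forms.
Degrees: 1, 2, 3, 2
Total degree = 1 + 2 + 3 + 2 = 8

8


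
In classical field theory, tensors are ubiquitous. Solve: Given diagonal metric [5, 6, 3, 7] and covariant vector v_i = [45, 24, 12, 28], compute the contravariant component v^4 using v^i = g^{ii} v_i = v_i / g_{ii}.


To raise an index with a diagonal metric: v^i = v_i / g_{ii}.
For index 4: v_4 = 28, g_{44} = 7
v^4 = 28 / 7 = 4

4


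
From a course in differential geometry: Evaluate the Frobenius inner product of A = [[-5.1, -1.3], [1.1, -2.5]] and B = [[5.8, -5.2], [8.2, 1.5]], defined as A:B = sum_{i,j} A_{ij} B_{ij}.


A:B = sum over all i,j of A_{ij} * B_{ij}.
Row 1: -5.1*5.8=-29.58, -1.3*-5.2=6.76 => row sum = -22.82
Row 2: 1.1*8.2=9.02, -2.5*1.5=-3.75 => row sum = 5.27
Total = -22.82 + 5.27 = -17.55

-17.55


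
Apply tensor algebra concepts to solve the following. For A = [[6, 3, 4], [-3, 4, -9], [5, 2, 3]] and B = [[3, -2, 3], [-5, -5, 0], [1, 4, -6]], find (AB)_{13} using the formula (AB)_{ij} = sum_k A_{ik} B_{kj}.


(AB)_{ij} = sum_k A_{ik} B_{kj}.
For i=1, j=3:
A_{11} * B_{13} = 6 * 3 = 18
A_{12} * B_{23} = 3 * 0 = 0
A_{13} * B_{33} = 4 * -6 = -24
Sum = 18 + 0 + -24 = -6

-6


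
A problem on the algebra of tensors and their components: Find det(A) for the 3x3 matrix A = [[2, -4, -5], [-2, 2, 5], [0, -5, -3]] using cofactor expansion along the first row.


Expanding along the first row, det(A) = a11*M_11 - a12*M_12 + a13*M_13, where M_1j is the (1,j) minor.
Minor M_11 = 2*-3 - 5*-5 = 19
Minor M_12 = -2*-3 - 5*0 = 6
Minor M_13 = -2*-5 - 2*0 = 10
det = 2*(19) - -4*(6) + -5*(10)
    = 38 - -24 + -50
    = 12

12


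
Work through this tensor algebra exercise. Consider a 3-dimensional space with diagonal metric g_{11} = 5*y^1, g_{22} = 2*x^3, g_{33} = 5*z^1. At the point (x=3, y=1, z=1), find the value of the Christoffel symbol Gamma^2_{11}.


For a diagonal metric, Gamma^k_{ij} = (1/2) g^{kk} (dg_{ik}/dx_j + dg_{jk}/dx_i - dg_{ij}/dx_k).
The metric is diagonal, so g_{ab} = 0 for a != b.
At the given point: g_{11} = 5, g_{22} = 54, g_{33} = 5
g^{22} = 1/54
dg_{12}/dx_1 = 0 (off-diagonal)
dg_{12}/dx_1 = 0 (off-diagonal)
dg_{11}/dx_2 = dg_{11}/dx_2 = 5
Numerator = 0 + 0 - 5 = -5
Gamma^2_{11} = -5 / (2 * 54) = -5/108

-5/108


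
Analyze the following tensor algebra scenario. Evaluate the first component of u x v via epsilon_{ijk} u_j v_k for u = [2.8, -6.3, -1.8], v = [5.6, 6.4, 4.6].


(u x v)_1 = sum_{j,k} epsilon_{1jk} u_j v_k. Only permutations of (1,2,3) contribute; the two non-zero terms are:
eps_{123} u_2 v_3 = 1 * -6.3 * 4.6 = -28.98
eps_{132} u_3 v_2 = -1 * -1.8 * 6.4 = 11.52
(u x v)_1 = -17.46

-17.46


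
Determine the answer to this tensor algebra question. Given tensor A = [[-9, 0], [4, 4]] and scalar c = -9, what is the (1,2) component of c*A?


Scalar multiplication: (cA)_{ij} = c * A_{ij}.
c = -9
A_{12} = 0
(cA)_{12} = -9 * 0 = 0

0


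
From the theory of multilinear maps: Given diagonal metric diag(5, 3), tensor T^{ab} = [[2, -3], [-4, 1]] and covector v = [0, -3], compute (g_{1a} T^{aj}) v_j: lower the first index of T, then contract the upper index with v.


Step 1: lower the first index. For a diagonal metric, g_{ia} T^{aj} = g_{ii} T^{ij} (no sum on i).
g_{11} = 5
S_1{}^1 = 5 * T^{11} = 5 * 2 = 10
S_1{}^2 = 5 * T^{12} = 5 * -3 = -15
Step 2: contract S_1{}^j with v_j.
S_1{}^1 * v_1 = 10 * 0 = 0
S_1{}^2 * v_2 = -15 * -3 = 45
Result = 0 + 45 = 45

45


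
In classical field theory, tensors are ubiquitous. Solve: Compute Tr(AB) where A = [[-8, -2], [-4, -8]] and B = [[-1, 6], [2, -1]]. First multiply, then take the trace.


Tr(AB) = sum_i (AB)_{ii} where (AB)_{ii} = sum_k A_{ik} B_{ki}.
(AB)_{11} = -8*-1 + -2*2 = 4
(AB)_{22} = -4*6 + -8*-1 = -16
Tr(AB) = 4 + -16 = -12

-12


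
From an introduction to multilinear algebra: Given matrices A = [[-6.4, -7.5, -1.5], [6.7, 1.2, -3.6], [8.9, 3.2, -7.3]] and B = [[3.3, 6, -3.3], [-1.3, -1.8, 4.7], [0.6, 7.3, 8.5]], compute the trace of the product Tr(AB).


Tr(AB) = sum_i (AB)_{ii} where (AB)_{ii} = sum_k A_{ik} B_{ki}.
(AB)_{11} = -6.4*3.3 + -7.5*-1.3 + -1.5*0.6 = -12.27
(AB)_{22} = 6.7*6 + 1.2*-1.8 + -3.6*7.3 = 11.76
(AB)_{33} = 8.9*-3.3 + 3.2*4.7 + -7.3*8.5 = -76.38
Tr(AB) = -12.27 + 11.76 + -76.38 = -76.89

-76.89


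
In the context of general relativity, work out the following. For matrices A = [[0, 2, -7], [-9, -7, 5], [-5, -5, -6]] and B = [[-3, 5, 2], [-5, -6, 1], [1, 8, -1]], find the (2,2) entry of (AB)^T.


(AB)^T_{ij} = (AB)_{ji} = sum_k A_{jk} B_{ki}.
For i=2, j=2 we need (AB)_{22}:
A_{21} * B_{12} = -9 * 5 = -45
A_{22} * B_{22} = -7 * -6 = 42
A_{23} * B_{32} = 5 * 8 = 40
Sum = -45 + 42 + 40 = 37

37


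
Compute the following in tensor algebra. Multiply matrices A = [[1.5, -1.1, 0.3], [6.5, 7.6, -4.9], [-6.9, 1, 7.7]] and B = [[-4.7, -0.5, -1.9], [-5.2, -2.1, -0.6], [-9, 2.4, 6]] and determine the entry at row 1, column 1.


(AB)_{ij} = sum_k A_{ik} B_{kj}.
For i=1, j=1:
A_{11} * B_{11} = 1.5 * -4.7 = -7.05
A_{12} * B_{21} = -1.1 * -5.2 = 5.72
A_{13} * B_{31} = 0.3 * -9 = -2.7
Sum = -7.05 + 5.72 + -2.7 = -4.03

-4.03


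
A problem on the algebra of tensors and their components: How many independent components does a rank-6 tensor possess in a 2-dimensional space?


The number of components of a rank-r tensor in d dimensions is d^r.
Here d = 2 and r = 6.
2^6 = 64

64


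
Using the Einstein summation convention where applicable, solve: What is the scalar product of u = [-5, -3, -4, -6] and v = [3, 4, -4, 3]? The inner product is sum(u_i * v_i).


The inner product u . v = sum of u_i * v_i.
Term-by-term: -5 * 3, -3 * 4, -4 * -4, -6 * 3
Products: -15, -12, 16, -18
Sum = -15 + -12 + 16 + -18 = -29

-29


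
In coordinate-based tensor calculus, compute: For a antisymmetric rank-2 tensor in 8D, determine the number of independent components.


A antisymmetric rank-2 tensor in d dimensions has d(d-1)/2 independent components.
d = 8
d(d-1)/2 = 8 * 7 / 2 = 56 / 2 = 28

28


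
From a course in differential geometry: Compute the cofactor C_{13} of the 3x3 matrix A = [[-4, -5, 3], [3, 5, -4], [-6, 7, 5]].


To find cofactor C_{13}, delete row 1 and column 3.
The resulting 2x2 submatrix is: [[3, 5], [-6, 7]]
Minor M_{13} = 3*7 - 5*-6
  = 21 - -30 = 51
Sign = (-1)^(1+3) = (-1)^4 = 1
Cofactor C_{13} = 1 * 51 = 51

51


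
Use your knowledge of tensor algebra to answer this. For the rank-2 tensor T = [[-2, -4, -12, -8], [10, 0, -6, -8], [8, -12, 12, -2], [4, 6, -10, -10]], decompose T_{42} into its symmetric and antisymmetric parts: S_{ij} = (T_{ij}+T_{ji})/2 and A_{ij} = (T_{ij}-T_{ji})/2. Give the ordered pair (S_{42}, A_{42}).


T_{42} = 6
T_{24} = -8
S_{42} = (6 + -8)/2 = -2/2 = -1
A_{42} = (6 - -8)/2 = 14/2 = 7
Check: S + A = -1 + 7 = 6 = T_{42}.

(-1, 7)


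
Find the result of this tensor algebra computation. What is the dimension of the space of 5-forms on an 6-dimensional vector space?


The dimension of the space of p-forms on an n-dimensional space is C(n, p).
n = 6, p = 5
C(6, 5) = 6! / (5! * 1!) = 6

6


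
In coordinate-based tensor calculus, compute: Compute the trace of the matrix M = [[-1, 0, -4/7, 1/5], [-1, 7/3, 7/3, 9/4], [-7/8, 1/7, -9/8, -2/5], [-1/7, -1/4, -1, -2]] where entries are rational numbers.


The trace is the sum of diagonal entries.
Diagonal: M[1,1] = -1, M[2,2] = 7/3, M[3,3] = -9/8, M[4,4] = -2
Tr(M) = -1 + 7/3 + -9/8 + -2
Computing step by step:
After adding M[1,1]: -1
After adding M[2,2]: 4/3
After adding M[3,3]: 5/24
After adding M[4,4]: -43/24
Tr(M) = -43/24

-43/24


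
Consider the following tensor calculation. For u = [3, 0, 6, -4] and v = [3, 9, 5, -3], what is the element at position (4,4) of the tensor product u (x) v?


The outer product entry T_{ij} = u_i * v_j.
We need i=4, j=4.
u_4 = -4, v_4 = -3
T_{4,4} = -4 * -3 = 12

12


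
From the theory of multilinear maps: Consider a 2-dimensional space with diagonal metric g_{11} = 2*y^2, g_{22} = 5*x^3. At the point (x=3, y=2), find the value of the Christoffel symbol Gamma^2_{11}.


For a diagonal metric, Gamma^k_{ij} = (1/2) g^{kk} (dg_{ik}/dx_j + dg_{jk}/dx_i - dg_{ij}/dx_k).
The metric is diagonal, so g_{ab} = 0 for a != b.
At the given point: g_{11} = 8, g_{22} = 135
g^{22} = 1/135
dg_{12}/dx_1 = 0 (off-diagonal)
dg_{12}/dx_1 = 0 (off-diagonal)
dg_{11}/dx_2 = dg_{11}/dx_2 = 8
Numerator = 0 + 0 - 8 = -8
Gamma^2_{11} = -8 / (2 * 135) = -4/135

-4/135


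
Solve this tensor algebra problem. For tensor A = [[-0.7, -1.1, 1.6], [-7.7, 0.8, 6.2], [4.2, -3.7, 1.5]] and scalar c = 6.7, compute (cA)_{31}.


Scalar multiplication: (cA)_{ij} = c * A_{ij}.
c = 6.7
A_{31} = 4.2
(cA)_{31} = 6.7 * 4.2 = 28.14

28.14


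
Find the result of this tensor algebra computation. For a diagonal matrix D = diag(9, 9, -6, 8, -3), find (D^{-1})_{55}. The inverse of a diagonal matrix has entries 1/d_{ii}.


For a diagonal matrix, the inverse has entries (D^{-1})_{ii} = 1/d_{ii}.
The diagonal entries are: d_{11} = 9, d_{22} = 9, d_{33} = -6, d_{44} = 8, d_{55} = -3
We need (D^{-1})_{55} = 1/d_{55} = 1/-3 = -1/3

-1/3


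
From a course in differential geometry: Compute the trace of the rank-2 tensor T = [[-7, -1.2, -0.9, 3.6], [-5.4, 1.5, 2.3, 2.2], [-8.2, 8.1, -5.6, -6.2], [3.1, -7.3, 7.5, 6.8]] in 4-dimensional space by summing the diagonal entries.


The contraction (trace) of a rank-2 tensor is the sum of its diagonal elements.
Diagonal entries: A[1,1] = -7, A[2,2] = 1.5, A[3,3] = -5.6, A[4,4] = 6.8
Tr(A) = -7 + 1.5 + -5.6 + 6.8 = -4.3

-4.3


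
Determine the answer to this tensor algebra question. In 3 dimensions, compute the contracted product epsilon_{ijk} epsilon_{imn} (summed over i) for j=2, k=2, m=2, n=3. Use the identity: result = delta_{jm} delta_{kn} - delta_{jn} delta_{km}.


Using the identity: epsilon_{ijk} epsilon_{imn} = delta_{jm} delta_{kn} - delta_{jn} delta_{km}.
delta_{22} = 1
delta_{23} = 0
delta_{23} = 0
delta_{22} = 1
Result = 1 * 0 - 0 * 1 = 0 - 0 = 0

0


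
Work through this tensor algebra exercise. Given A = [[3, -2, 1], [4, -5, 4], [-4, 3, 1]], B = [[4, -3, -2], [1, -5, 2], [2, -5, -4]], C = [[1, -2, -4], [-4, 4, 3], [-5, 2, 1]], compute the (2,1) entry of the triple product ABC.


(ABC)_{21} = sum_m (AB)_{2m} C_{m1}. First compute row 2 of AB.
(AB)_{21} = 4*4 + -5*1 + 4*2 = 19
(AB)_{22} = 4*-3 + -5*-5 + 4*-5 = -7
(AB)_{23} = 4*-2 + -5*2 + 4*-4 = -34
Now contract with column 1 of C:
(AB)_{21} * C_{11} = 19 * 1 = 19
(AB)_{22} * C_{21} = -7 * -4 = 28
(AB)_{23} * C_{31} = -34 * -5 = 170
(ABC)_{21} = 19 + 28 + 170 = 217

217


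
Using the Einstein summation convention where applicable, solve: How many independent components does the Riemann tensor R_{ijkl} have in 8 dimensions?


The Riemann tensor in d dimensions has d^2(d^2 - 1)/12 independent components.
d = 8, so d^2 = 64
d^2 - 1 = 63
d^2(d^2 - 1) = 64 * 63 = 4032
Divide by 12: 4032 / 12 = 336

336


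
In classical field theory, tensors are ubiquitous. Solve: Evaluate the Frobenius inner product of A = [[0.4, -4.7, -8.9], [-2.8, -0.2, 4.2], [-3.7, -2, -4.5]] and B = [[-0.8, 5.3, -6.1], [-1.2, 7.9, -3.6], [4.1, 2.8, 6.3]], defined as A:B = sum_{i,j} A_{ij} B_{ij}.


A:B = sum over all i,j of A_{ij} * B_{ij}.
Row 1: 0.4*-0.8=-0.32, -4.7*5.3=-24.91, -8.9*-6.1=54.29 => row sum = 29.06
Row 2: -2.8*-1.2=3.36, -0.2*7.9=-1.58, 4.2*-3.6=-15.12 => row sum = -13.34
Row 3: -3.7*4.1=-15.17, -2*2.8=-5.6, -4.5*6.3=-28.35 => row sum = -49.12
Total = 29.06 + -13.34 + -49.12 = -33.4

-33.4


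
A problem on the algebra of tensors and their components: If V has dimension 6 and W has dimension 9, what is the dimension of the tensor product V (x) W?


The dimension of a tensor product is the product of dimensions.
dim(V) = 6, dim(W) = 9
dim(V (x) W) = 6 * 9 = 54

54


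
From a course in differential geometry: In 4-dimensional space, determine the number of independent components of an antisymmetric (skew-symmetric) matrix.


An antisymmetric rank-2 tensor satisfies A_{ij} = -A_{ji}, so diagonal entries are zero.
The independent components are the upper-triangular entries: C(n, 2) = n(n-1)/2.
n = 4
C(4, 2) = 4 * 3 / 2 = 12 / 2 = 6

6


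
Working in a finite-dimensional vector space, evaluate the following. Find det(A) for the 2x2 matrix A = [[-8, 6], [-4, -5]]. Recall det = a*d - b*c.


For a 2x2 matrix [[a, b], [c, d]], det = a*d - b*c.
a = -8, b = 6, c = -4, d = -5
a*d = -8 * -5 = 40
b*c = 6 * -4 = -24
det = 40 - -24 = 64

64


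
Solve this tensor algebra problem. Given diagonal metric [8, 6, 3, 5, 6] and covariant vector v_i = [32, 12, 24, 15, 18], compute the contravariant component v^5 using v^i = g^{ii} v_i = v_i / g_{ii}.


To raise an index with a diagonal metric: v^i = v_i / g_{ii}.
For index 5: v_5 = 18, g_{55} = 6
v^5 = 18 / 6 = 3

3


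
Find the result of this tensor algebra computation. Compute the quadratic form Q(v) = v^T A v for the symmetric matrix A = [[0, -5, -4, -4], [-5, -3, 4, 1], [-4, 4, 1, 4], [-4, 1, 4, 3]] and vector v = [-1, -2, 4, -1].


First compute Av:
(Av)_1 = 0*-1 + -5*-2 + -4*4 + -4*-1 = -2
(Av)_2 = -5*-1 + -3*-2 + 4*4 + 1*-1 = 26
(Av)_3 = -4*-1 + 4*-2 + 1*4 + 4*-1 = -4
(Av)_4 = -4*-1 + 1*-2 + 4*4 + 3*-1 = 15
Av = [-2, 26, -4, 15]
Then v^T (Av) = -1*-2 + -2*26 + 4*-4 + -1*15
= 2 + -52 + -16 + -15 = -81

-81


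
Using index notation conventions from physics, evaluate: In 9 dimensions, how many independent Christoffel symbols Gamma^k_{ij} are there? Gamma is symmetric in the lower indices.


Christoffel symbols Gamma^k_{ij} are symmetric in i,j, so there are d * d(d+1)/2 independent symbols.
d = 9
d(d+1)/2 = 9 * 10 / 2 = 45
Total = 9 * 45 = 405

405


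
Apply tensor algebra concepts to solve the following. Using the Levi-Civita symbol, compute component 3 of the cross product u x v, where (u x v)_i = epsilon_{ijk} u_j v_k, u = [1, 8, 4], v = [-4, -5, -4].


(u x v)_3 = sum_{j,k} epsilon_{3jk} u_j v_k. Only permutations of (1,2,3) contribute; the two non-zero terms are:
eps_{312} u_1 v_2 = 1 * 1 * -5 = -5
eps_{321} u_2 v_1 = -1 * 8 * -4 = 32
(u x v)_3 = 27

27


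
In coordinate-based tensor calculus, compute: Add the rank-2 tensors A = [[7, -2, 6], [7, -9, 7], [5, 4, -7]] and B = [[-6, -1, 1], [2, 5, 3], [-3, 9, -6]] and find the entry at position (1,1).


Tensor addition is component-wise: (A + B)_{ij} = A_{ij} + B_{ij}.
A_{11} = 7
B_{11} = -6
(A + B)_{11} = 7 + -6 = 1

1


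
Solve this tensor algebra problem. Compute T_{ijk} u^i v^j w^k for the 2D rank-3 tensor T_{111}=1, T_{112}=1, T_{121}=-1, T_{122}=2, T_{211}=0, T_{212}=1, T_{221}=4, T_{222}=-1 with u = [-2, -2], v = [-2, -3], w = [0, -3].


S = sum over i,j,k of T_{ijk} u_i v_j w_k. Expanding all 8 terms:
T_{111}*u_1*v_1*w_1 = 1*-2*-2*0 = 0  (running total: 0)
T_{112}*u_1*v_1*w_2 = 1*-2*-2*-3 = -12  (running total: -12)
T_{121}*u_1*v_2*w_1 = -1*-2*-3*0 = 0  (running total: -12)
T_{122}*u_1*v_2*w_2 = 2*-2*-3*-3 = -36  (running total: -48)
T_{211}*u_2*v_1*w_1 = 0*-2*-2*0 = 0  (running total: -48)
T_{212}*u_2*v_1*w_2 = 1*-2*-2*-3 = -12  (running total: -60)
T_{221}*u_2*v_2*w_1 = 4*-2*-3*0 = 0  (running total: -60)
T_{222}*u_2*v_2*w_2 = -1*-2*-3*-3 = 18  (running total: -42)
S = -42

-42


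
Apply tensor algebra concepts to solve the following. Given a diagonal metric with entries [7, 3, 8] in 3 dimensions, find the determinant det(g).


For a diagonal metric, the determinant is the product of diagonal entries.
Diagonal entries: 7, 3, 8
det(g) = 7 * 3 * 8 = 168

168


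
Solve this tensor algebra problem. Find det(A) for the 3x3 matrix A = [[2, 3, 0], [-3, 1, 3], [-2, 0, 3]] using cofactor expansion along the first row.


Expanding along the first row, det(A) = a11*M_11 - a12*M_12 + a13*M_13, where M_1j is the (1,j) minor.
Minor M_11 = 1*3 - 3*0 = 3
Minor M_12 = -3*3 - 3*-2 = -3
Minor M_13 = -3*0 - 1*-2 = 2
det = 2*(3) - 3*(-3) + 0*(2)
    = 6 - -9 + 0
    = 15

15


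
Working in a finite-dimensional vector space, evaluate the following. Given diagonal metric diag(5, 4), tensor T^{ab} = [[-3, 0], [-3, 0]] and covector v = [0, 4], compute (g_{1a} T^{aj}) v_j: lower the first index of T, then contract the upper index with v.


Step 1: lower the first index. For a diagonal metric, g_{ia} T^{aj} = g_{ii} T^{ij} (no sum on i).
g_{11} = 5
S_1{}^1 = 5 * T^{11} = 5 * -3 = -15
S_1{}^2 = 5 * T^{12} = 5 * 0 = 0
Step 2: contract S_1{}^j with v_j.
S_1{}^1 * v_1 = -15 * 0 = 0
S_1{}^2 * v_2 = 0 * 4 = 0
Result = 0 + 0 = 0

0


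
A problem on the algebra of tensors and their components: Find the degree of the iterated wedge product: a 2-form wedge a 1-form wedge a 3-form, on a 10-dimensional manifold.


The degree of a wedge product is the sum of the degrees of the individual forms.
Degrees: 2, 1, 3
Total degree = 2 + 1 + 3 = 6

6


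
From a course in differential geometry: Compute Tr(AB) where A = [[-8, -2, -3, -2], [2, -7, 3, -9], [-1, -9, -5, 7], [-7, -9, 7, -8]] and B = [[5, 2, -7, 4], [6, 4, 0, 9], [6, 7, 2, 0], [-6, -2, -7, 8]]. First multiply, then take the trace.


Tr(AB) = sum_i (AB)_{ii} where (AB)_{ii} = sum_k A_{ik} B_{ki}.
(AB)_{11} = -8*5 + -2*6 + -3*6 + -2*-6 = -58
(AB)_{22} = 2*2 + -7*4 + 3*7 + -9*-2 = 15
(AB)_{33} = -1*-7 + -9*0 + -5*2 + 7*-7 = -52
(AB)_{44} = -7*4 + -9*9 + 7*0 + -8*8 = -173
Tr(AB) = -58 + 15 + -52 + -173 = -268

-268


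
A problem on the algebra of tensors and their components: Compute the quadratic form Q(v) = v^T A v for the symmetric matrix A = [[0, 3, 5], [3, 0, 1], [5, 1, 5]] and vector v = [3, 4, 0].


First compute Av:
(Av)_1 = 0*3 + 3*4 + 5*0 = 12
(Av)_2 = 3*3 + 0*4 + 1*0 = 9
(Av)_3 = 5*3 + 1*4 + 5*0 = 19
Av = [12, 9, 19]
Then v^T (Av) = 3*12 + 4*9 + 0*19
= 36 + 36 + 0 = 72

72


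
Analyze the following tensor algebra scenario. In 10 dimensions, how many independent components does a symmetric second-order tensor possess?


A symmetric rank-2 tensor in d dimensions has d(d+1)/2 independent components.
d = 10
d(d+1)/2 = 10 * 11 / 2 = 110 / 2 = 55

55


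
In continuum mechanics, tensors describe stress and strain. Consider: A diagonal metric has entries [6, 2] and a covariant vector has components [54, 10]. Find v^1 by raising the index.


To raise an index with a diagonal metric: v^i = v_i / g_{ii}.
For index 1: v_1 = 54, g_{11} = 6
v^1 = 54 / 6 = 9

9


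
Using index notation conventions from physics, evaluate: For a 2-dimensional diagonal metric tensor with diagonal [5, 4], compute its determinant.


For a diagonal metric, the determinant is the product of diagonal entries.
Diagonal entries: 5, 4
det(g) = 5 * 4 = 20

20


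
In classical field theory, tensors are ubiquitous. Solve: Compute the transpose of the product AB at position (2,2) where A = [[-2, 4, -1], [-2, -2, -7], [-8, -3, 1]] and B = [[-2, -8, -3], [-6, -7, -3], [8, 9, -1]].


(AB)^T_{ij} = (AB)_{ji} = sum_k A_{jk} B_{ki}.
For i=2, j=2 we need (AB)_{22}:
A_{21} * B_{12} = -2 * -8 = 16
A_{22} * B_{22} = -2 * -7 = 14
A_{23} * B_{32} = -7 * 9 = -63
Sum = 16 + 14 + -63 = -33

-33


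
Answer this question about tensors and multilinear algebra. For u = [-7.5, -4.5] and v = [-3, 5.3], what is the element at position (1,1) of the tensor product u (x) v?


The outer product entry T_{ij} = u_i * v_j.
We need i=1, j=1.
u_1 = -7.5, v_1 = -3
T_{1,1} = -7.5 * -3 = 22.5

22.5


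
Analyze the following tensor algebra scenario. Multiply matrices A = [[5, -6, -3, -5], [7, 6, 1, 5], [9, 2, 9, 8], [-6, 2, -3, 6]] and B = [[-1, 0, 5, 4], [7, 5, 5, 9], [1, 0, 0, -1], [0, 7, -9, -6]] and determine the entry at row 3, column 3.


(AB)_{ij} = sum_k A_{ik} B_{kj}.
For i=3, j=3:
A_{31} * B_{13} = 9 * 5 = 45
A_{32} * B_{23} = 2 * 5 = 10
A_{33} * B_{33} = 9 * 0 = 0
A_{34} * B_{43} = 8 * -9 = -72
Sum = 45 + 10 + 0 + -72 = -17

-17
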